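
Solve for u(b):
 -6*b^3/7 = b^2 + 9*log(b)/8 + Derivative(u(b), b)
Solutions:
 u(b) = C1 - 3*b^4/14 - b^3/3 - 9*b*log(b)/8 + 9*b/8


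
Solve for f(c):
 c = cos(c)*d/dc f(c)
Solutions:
 f(c) = C1 + Integral(c/cos(c), c)


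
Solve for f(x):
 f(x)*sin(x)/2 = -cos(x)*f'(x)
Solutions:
 f(x) = C1*sqrt(cos(x))


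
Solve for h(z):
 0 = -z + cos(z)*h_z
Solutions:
 h(z) = C1 + Integral(z/cos(z), z)


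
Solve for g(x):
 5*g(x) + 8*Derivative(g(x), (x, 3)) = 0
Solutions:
 g(x) = C3*exp(-5^(1/3)*x/2) + (C1*sin(sqrt(3)*5^(1/3)*x/4) + C2*cos(sqrt(3)*5^(1/3)*x/4))*exp(5^(1/3)*x/4)


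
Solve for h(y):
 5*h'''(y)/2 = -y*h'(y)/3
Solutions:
 h(y) = C1 + Integral(C2*airyai(-15^(2/3)*2^(1/3)*y/15) + C3*airybi(-15^(2/3)*2^(1/3)*y/15), y)


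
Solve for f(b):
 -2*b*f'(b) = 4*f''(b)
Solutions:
 f(b) = C1 + C2*erf(b/2)


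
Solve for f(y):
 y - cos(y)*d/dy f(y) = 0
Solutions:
 f(y) = C1 + Integral(y/cos(y), y)


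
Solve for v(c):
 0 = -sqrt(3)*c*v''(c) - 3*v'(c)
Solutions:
 v(c) = C1 + C2*c^(1 - sqrt(3))


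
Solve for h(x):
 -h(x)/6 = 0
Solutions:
 h(x) = 0


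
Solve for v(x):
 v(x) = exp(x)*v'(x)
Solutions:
 v(x) = C1*exp(-exp(-x))


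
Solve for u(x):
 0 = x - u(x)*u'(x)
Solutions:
 u(x) = -sqrt(C1 + x^2)
 u(x) = sqrt(C1 + x^2)


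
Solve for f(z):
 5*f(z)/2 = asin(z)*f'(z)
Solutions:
 f(z) = C1*exp(5*Integral(1/asin(z), z)/2)


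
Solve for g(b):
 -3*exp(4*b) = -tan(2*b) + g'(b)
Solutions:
 g(b) = C1 - 3*exp(4*b)/4 - log(cos(2*b))/2


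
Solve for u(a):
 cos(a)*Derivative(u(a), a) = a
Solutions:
 u(a) = C1 + Integral(a/cos(a), a)


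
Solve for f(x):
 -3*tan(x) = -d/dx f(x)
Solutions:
 f(x) = C1 - 3*log(cos(x))


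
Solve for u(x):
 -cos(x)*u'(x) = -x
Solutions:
 u(x) = C1 + Integral(x/cos(x), x)


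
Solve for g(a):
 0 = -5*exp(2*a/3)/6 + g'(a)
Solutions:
 g(a) = C1 + 5*exp(2*a/3)/4


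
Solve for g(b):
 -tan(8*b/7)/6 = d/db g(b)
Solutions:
 g(b) = C1 + 7*log(cos(8*b/7))/48


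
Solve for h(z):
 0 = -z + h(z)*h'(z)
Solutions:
 h(z) = -sqrt(C1 + z^2)
 h(z) = sqrt(C1 + z^2)


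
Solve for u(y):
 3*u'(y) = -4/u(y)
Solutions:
 u(y) = -sqrt(C1 - 24*y)/3
 u(y) = sqrt(C1 - 24*y)/3


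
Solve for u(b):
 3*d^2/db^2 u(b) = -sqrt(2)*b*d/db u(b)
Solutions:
 u(b) = C1 + C2*erf(2^(3/4)*sqrt(3)*b/6)


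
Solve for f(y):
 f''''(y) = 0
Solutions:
 f(y) = C1 + C2*y + C3*y^2 + C4*y^3


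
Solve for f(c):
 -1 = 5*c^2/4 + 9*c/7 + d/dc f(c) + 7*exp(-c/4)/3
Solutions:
 f(c) = C1 - 5*c^3/12 - 9*c^2/14 - c + 28*exp(-c/4)/3


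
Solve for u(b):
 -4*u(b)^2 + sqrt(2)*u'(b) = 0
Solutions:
 u(b) = -1/(C1 + 2*sqrt(2)*b)


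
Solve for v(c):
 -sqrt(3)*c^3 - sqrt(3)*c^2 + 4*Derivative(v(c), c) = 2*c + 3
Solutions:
 v(c) = C1 + sqrt(3)*c^4/16 + sqrt(3)*c^3/12 + c^2/4 + 3*c/4


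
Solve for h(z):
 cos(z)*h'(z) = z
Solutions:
 h(z) = C1 + Integral(z/cos(z), z)


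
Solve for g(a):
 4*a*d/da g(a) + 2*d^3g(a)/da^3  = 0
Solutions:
 g(a) = C1 + Integral(C2*airyai(-2^(1/3)*a) + C3*airybi(-2^(1/3)*a), a)


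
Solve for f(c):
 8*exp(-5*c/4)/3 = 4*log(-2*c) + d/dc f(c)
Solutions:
 f(c) = C1 - 4*c*log(-c) + 4*c*(1 - log(2)) - 32*exp(-5*c/4)/15


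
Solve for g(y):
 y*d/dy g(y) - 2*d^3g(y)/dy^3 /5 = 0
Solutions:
 g(y) = C1 + Integral(C2*airyai(2^(2/3)*5^(1/3)*y/2) + C3*airybi(2^(2/3)*5^(1/3)*y/2), y)


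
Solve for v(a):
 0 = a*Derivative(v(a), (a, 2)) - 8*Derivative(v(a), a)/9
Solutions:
 v(a) = C1 + C2*a^(17/9)


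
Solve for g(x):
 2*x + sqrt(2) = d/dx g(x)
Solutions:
 g(x) = C1 + x^2 + sqrt(2)*x


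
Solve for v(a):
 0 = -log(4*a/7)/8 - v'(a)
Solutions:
 v(a) = C1 - a*log(a)/8 - a*log(2)/4 + a/8 + a*log(7)/8


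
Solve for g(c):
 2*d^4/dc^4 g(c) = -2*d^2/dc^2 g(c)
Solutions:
 g(c) = C1 + C2*c + C3*sin(c) + C4*cos(c)


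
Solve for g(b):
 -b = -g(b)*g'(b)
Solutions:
 g(b) = -sqrt(C1 + b^2)
 g(b) = sqrt(C1 + b^2)


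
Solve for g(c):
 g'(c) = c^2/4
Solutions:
 g(c) = C1 + c^3/12


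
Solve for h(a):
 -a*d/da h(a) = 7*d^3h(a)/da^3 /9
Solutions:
 h(a) = C1 + Integral(C2*airyai(-21^(2/3)*a/7) + C3*airybi(-21^(2/3)*a/7), a)


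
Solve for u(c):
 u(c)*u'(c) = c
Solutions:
 u(c) = -sqrt(C1 + c^2)
 u(c) = sqrt(C1 + c^2)


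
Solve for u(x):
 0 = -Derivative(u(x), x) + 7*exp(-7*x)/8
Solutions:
 u(x) = C1 - exp(-7*x)/8


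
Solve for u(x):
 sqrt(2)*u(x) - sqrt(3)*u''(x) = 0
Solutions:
 u(x) = C1*exp(-2^(1/4)*3^(3/4)*x/3) + C2*exp(2^(1/4)*3^(3/4)*x/3)


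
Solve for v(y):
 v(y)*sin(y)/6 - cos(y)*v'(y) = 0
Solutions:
 v(y) = C1/cos(y)^(1/6)


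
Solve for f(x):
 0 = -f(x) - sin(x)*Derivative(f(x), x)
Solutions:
 f(x) = C1*sqrt(cos(x) + 1)/sqrt(cos(x) - 1)


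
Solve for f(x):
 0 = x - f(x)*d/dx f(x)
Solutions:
 f(x) = -sqrt(C1 + x^2)
 f(x) = sqrt(C1 + x^2)


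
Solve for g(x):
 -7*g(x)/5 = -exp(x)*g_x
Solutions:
 g(x) = C1*exp(-7*exp(-x)/5)


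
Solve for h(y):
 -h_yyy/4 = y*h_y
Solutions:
 h(y) = C1 + Integral(C2*airyai(-2^(2/3)*y) + C3*airybi(-2^(2/3)*y), y)


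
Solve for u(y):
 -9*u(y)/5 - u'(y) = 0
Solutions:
 u(y) = C1*exp(-9*y/5)


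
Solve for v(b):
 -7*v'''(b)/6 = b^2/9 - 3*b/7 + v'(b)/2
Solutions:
 v(b) = C1 + C2*sin(sqrt(21)*b/7) + C3*cos(sqrt(21)*b/7) - 2*b^3/27 + 3*b^2/7 + 28*b/27


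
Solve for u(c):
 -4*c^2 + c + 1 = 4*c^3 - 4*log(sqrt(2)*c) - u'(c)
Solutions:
 u(c) = C1 + c^4 + 4*c^3/3 - c^2/2 - 4*c*log(c) - c*log(4) + 3*c


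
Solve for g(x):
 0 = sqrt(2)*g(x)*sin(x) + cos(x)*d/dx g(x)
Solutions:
 g(x) = C1*cos(x)^(sqrt(2))


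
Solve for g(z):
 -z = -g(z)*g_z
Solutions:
 g(z) = -sqrt(C1 + z^2)
 g(z) = sqrt(C1 + z^2)


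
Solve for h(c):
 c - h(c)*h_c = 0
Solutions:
 h(c) = -sqrt(C1 + c^2)
 h(c) = sqrt(C1 + c^2)


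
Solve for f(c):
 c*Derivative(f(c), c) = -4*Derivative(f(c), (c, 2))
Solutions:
 f(c) = C1 + C2*erf(sqrt(2)*c/4)


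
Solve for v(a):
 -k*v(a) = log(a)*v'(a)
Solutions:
 v(a) = C1*exp(-k*li(a))


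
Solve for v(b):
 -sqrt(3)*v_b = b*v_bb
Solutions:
 v(b) = C1 + C2*b^(1 - sqrt(3))


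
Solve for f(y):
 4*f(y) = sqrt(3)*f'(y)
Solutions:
 f(y) = C1*exp(4*sqrt(3)*y/3)


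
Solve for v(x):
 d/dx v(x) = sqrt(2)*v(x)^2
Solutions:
 v(x) = -1/(C1 + sqrt(2)*x)


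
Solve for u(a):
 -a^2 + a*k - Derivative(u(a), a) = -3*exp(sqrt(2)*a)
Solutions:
 u(a) = C1 - a^3/3 + a^2*k/2 + 3*sqrt(2)*exp(sqrt(2)*a)/2


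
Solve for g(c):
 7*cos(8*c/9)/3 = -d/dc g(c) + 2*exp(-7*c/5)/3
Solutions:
 g(c) = C1 - 21*sin(8*c/9)/8 - 10*exp(-7*c/5)/21


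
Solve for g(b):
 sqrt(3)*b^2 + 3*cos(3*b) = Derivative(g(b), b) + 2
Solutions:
 g(b) = C1 + sqrt(3)*b^3/3 - 2*b + sin(3*b)


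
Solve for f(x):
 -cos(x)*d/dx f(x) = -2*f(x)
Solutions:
 f(x) = C1*(sin(x) + 1)/(sin(x) - 1)


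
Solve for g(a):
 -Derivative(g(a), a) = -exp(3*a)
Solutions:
 g(a) = C1 + exp(3*a)/3


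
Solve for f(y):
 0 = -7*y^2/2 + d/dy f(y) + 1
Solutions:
 f(y) = C1 + 7*y^3/6 - y


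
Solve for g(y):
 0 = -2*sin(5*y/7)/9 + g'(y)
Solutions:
 g(y) = C1 - 14*cos(5*y/7)/45


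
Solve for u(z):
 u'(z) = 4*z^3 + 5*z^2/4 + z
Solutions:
 u(z) = C1 + z^4 + 5*z^3/12 + z^2/2


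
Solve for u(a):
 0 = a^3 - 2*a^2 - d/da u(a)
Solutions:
 u(a) = C1 + a^4/4 - 2*a^3/3


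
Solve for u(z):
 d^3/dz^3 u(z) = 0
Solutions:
 u(z) = C1 + C2*z + C3*z^2


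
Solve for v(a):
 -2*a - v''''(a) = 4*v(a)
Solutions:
 v(a) = -a/2 + (C1*sin(a) + C2*cos(a))*exp(-a) + (C3*sin(a) + C4*cos(a))*exp(a)


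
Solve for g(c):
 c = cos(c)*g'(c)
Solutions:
 g(c) = C1 + Integral(c/cos(c), c)


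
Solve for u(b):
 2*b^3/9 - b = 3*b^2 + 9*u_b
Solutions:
 u(b) = C1 + b^4/162 - b^3/9 - b^2/18


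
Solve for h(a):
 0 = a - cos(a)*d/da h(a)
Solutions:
 h(a) = C1 + Integral(a/cos(a), a)


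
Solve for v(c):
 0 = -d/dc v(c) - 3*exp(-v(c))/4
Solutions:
 v(c) = log(C1 - 3*c/4)


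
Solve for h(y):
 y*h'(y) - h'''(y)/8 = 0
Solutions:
 h(y) = C1 + Integral(C2*airyai(2*y) + C3*airybi(2*y), y)


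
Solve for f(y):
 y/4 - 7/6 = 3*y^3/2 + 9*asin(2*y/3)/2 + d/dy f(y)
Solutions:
 f(y) = C1 - 3*y^4/8 + y^2/8 - 9*y*asin(2*y/3)/2 - 7*y/6 - 9*sqrt(9 - 4*y^2)/4


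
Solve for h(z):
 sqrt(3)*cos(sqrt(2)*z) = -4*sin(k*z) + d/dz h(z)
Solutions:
 h(z) = C1 + sqrt(6)*sin(sqrt(2)*z)/2 - 4*cos(k*z)/k


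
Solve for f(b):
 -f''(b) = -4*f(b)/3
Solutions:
 f(b) = C1*exp(-2*sqrt(3)*b/3) + C2*exp(2*sqrt(3)*b/3)


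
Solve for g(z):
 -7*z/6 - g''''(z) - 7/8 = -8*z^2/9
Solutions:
 g(z) = C1 + C2*z + C3*z^2 + C4*z^3 + z^6/405 - 7*z^5/720 - 7*z^4/192


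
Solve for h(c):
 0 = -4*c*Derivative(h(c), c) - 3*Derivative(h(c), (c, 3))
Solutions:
 h(c) = C1 + Integral(C2*airyai(-6^(2/3)*c/3) + C3*airybi(-6^(2/3)*c/3), c)


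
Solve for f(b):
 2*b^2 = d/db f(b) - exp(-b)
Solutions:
 f(b) = C1 + 2*b^3/3 - exp(-b)


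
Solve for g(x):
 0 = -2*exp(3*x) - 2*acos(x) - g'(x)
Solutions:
 g(x) = C1 - 2*x*acos(x) + 2*sqrt(1 - x^2) - 2*exp(3*x)/3


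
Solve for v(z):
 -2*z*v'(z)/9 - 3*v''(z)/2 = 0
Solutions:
 v(z) = C1 + C2*erf(sqrt(6)*z/9)


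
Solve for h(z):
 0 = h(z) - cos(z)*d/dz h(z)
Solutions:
 h(z) = C1*sqrt(sin(z) + 1)/sqrt(sin(z) - 1)


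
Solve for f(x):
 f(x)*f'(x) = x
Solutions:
 f(x) = -sqrt(C1 + x^2)
 f(x) = sqrt(C1 + x^2)


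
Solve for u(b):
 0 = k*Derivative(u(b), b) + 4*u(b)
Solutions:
 u(b) = C1*exp(-4*b/k)


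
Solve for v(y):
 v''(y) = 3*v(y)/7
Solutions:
 v(y) = C1*exp(-sqrt(21)*y/7) + C2*exp(sqrt(21)*y/7)


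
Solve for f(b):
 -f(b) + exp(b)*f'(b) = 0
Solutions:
 f(b) = C1*exp(-exp(-b))


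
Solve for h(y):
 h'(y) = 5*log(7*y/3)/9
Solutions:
 h(y) = C1 + 5*y*log(y)/9 - 5*y*log(3)/9 - 5*y/9 + 5*y*log(7)/9


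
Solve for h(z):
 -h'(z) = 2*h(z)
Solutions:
 h(z) = C1*exp(-2*z)


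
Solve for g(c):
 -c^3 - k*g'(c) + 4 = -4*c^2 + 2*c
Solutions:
 g(c) = C1 - c^4/(4*k) + 4*c^3/(3*k) - c^2/k + 4*c/k


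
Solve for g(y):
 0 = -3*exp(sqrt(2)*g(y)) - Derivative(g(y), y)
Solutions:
 g(y) = sqrt(2)*(2*log(1/(C1 + 3*y)) - log(2))/4


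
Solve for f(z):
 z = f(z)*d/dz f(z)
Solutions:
 f(z) = -sqrt(C1 + z^2)
 f(z) = sqrt(C1 + z^2)


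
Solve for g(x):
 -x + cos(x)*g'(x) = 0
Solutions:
 g(x) = C1 + Integral(x/cos(x), x)


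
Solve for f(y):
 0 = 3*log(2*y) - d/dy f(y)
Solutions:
 f(y) = C1 + 3*y*log(y) - 3*y + y*log(8)


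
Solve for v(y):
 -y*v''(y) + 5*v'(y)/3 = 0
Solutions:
 v(y) = C1 + C2*y^(8/3)


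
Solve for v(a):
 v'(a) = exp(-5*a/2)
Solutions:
 v(a) = C1 - 2*exp(-5*a/2)/5


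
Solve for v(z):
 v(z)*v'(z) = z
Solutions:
 v(z) = -sqrt(C1 + z^2)
 v(z) = sqrt(C1 + z^2)


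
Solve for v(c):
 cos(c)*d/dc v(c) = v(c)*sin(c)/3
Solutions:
 v(c) = C1/cos(c)^(1/3)


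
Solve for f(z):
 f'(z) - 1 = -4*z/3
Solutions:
 f(z) = C1 - 2*z^2/3 + z


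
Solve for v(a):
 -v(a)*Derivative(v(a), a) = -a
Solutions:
 v(a) = -sqrt(C1 + a^2)
 v(a) = sqrt(C1 + a^2)


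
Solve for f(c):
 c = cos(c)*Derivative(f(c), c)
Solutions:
 f(c) = C1 + Integral(c/cos(c), c)


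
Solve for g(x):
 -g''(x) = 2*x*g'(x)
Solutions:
 g(x) = C1 + C2*erf(x)


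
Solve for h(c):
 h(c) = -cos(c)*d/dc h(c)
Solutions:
 h(c) = C1*sqrt(sin(c) - 1)/sqrt(sin(c) + 1)


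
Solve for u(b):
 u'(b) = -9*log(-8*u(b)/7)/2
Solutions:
 2*Integral(1/(log(-_y) - log(7) + 3*log(2)), (_y, u(b)))/9 = C1 - b


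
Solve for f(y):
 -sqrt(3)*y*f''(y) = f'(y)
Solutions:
 f(y) = C1 + C2*y^(1 - sqrt(3)/3)


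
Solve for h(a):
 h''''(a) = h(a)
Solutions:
 h(a) = C1*exp(-a) + C2*exp(a) + C3*sin(a) + C4*cos(a)


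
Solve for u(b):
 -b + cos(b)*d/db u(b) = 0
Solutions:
 u(b) = C1 + Integral(b/cos(b), b)


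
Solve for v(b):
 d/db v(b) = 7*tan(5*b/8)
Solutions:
 v(b) = C1 - 56*log(cos(5*b/8))/5


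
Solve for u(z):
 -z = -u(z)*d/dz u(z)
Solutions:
 u(z) = -sqrt(C1 + z^2)
 u(z) = sqrt(C1 + z^2)


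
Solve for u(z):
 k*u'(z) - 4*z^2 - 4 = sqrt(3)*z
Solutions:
 u(z) = C1 + 4*z^3/(3*k) + sqrt(3)*z^2/(2*k) + 4*z/k


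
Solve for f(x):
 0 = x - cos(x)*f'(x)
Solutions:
 f(x) = C1 + Integral(x/cos(x), x)


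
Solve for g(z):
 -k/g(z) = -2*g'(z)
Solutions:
 g(z) = -sqrt(C1 + k*z)
 g(z) = sqrt(C1 + k*z)


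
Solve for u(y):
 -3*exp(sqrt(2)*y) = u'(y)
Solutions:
 u(y) = C1 - 3*sqrt(2)*exp(sqrt(2)*y)/2


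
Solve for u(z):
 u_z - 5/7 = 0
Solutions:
 u(z) = C1 + 5*z/7


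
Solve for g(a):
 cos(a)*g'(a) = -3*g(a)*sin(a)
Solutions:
 g(a) = C1*cos(a)^3


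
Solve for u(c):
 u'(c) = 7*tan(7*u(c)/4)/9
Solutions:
 u(c) = -4*asin(C1*exp(49*c/36))/7 + 4*pi/7
 u(c) = 4*asin(C1*exp(49*c/36))/7


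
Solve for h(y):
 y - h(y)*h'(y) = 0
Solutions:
 h(y) = -sqrt(C1 + y^2)
 h(y) = sqrt(C1 + y^2)


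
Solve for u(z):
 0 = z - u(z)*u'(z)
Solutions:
 u(z) = -sqrt(C1 + z^2)
 u(z) = sqrt(C1 + z^2)


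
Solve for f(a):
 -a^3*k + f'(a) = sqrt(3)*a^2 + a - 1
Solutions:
 f(a) = C1 + a^4*k/4 + sqrt(3)*a^3/3 + a^2/2 - a


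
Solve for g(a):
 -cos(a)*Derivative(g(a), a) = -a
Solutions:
 g(a) = C1 + Integral(a/cos(a), a)


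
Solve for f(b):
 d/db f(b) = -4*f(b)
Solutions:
 f(b) = C1*exp(-4*b)


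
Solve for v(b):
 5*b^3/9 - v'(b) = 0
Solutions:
 v(b) = C1 + 5*b^4/36


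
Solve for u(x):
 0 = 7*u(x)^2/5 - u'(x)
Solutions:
 u(x) = -5/(C1 + 7*x)


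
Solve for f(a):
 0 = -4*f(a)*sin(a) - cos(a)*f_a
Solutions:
 f(a) = C1*cos(a)^4


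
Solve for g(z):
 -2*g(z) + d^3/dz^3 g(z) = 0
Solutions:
 g(z) = C3*exp(2^(1/3)*z) + (C1*sin(2^(1/3)*sqrt(3)*z/2) + C2*cos(2^(1/3)*sqrt(3)*z/2))*exp(-2^(1/3)*z/2)


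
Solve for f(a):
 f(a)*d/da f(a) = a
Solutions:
 f(a) = -sqrt(C1 + a^2)
 f(a) = sqrt(C1 + a^2)


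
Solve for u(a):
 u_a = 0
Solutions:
 u(a) = C1


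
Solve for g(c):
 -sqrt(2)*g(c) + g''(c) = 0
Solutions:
 g(c) = C1*exp(-2^(1/4)*c) + C2*exp(2^(1/4)*c)


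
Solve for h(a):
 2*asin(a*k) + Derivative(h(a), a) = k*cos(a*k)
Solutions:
 h(a) = C1 + k*Piecewise((sin(a*k)/k, Ne(k, 0)), (a, True)) - 2*Piecewise((a*asin(a*k) + sqrt(-a^2*k^2 + 1)/k, Ne(k, 0)), (0, True))


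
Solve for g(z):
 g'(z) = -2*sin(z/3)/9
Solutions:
 g(z) = C1 + 2*cos(z/3)/3


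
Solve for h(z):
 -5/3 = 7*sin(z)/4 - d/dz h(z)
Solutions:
 h(z) = C1 + 5*z/3 - 7*cos(z)/4


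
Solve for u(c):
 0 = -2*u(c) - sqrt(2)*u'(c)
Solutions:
 u(c) = C1*exp(-sqrt(2)*c)


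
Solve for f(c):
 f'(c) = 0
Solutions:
 f(c) = C1


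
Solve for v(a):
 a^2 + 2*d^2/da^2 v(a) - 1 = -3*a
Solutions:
 v(a) = C1 + C2*a - a^4/24 - a^3/4 + a^2/4


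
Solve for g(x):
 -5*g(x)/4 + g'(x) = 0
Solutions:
 g(x) = C1*exp(5*x/4)


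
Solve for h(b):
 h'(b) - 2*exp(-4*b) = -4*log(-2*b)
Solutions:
 h(b) = C1 - 4*b*log(-b) + 4*b*(1 - log(2)) - exp(-4*b)/2


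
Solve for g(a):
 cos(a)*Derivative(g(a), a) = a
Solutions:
 g(a) = C1 + Integral(a/cos(a), a)


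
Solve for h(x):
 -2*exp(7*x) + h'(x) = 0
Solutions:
 h(x) = C1 + 2*exp(7*x)/7


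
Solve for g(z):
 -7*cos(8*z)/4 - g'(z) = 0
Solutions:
 g(z) = C1 - 7*sin(8*z)/32


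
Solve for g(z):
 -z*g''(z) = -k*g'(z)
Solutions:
 g(z) = C1 + z^(re(k) + 1)*(C2*sin(log(z)*Abs(im(k))) + C3*cos(log(z)*im(k)))


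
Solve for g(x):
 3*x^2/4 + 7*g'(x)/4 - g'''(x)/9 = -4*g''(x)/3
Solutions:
 g(x) = C1 + C2*exp(3*x*(2 + sqrt(23)/2)) + C3*exp(3*x*(2 - sqrt(23)/2)) - x^3/7 + 16*x^2/49 - 568*x/1029


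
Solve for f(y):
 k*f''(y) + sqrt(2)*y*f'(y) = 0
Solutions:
 f(y) = C1 + C2*sqrt(k)*erf(2^(3/4)*y*sqrt(1/k)/2)


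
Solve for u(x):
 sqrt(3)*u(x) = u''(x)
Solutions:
 u(x) = C1*exp(-3^(1/4)*x) + C2*exp(3^(1/4)*x)


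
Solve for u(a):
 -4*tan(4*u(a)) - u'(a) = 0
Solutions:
 u(a) = -asin(C1*exp(-16*a))/4 + pi/4
 u(a) = asin(C1*exp(-16*a))/4


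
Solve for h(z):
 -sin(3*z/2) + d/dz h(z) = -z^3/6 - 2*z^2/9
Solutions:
 h(z) = C1 - z^4/24 - 2*z^3/27 - 2*cos(3*z/2)/3


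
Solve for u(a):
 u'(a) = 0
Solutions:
 u(a) = C1


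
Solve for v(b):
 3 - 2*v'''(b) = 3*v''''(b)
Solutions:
 v(b) = C1 + C2*b + C3*b^2 + C4*exp(-2*b/3) + b^3/4


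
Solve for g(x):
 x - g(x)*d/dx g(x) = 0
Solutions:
 g(x) = -sqrt(C1 + x^2)
 g(x) = sqrt(C1 + x^2)


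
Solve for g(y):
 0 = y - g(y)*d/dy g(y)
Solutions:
 g(y) = -sqrt(C1 + y^2)
 g(y) = sqrt(C1 + y^2)


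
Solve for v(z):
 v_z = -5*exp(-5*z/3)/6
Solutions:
 v(z) = C1 + exp(-5*z/3)/2


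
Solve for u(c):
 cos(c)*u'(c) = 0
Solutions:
 u(c) = C1


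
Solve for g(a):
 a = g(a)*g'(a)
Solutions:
 g(a) = -sqrt(C1 + a^2)
 g(a) = sqrt(C1 + a^2)


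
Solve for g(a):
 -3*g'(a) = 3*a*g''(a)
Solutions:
 g(a) = C1 + C2*log(a)


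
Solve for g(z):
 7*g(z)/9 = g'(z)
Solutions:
 g(z) = C1*exp(7*z/9)


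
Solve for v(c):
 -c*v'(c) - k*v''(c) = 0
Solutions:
 v(c) = C1 + C2*sqrt(k)*erf(sqrt(2)*c*sqrt(1/k)/2)


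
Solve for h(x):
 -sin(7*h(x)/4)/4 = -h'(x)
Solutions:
 -x/4 + 2*log(cos(7*h(x)/4) - 1)/7 - 2*log(cos(7*h(x)/4) + 1)/7 = C1


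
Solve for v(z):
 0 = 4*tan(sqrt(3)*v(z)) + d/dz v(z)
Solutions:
 v(z) = sqrt(3)*(pi - asin(C1*exp(-4*sqrt(3)*z)))/3
 v(z) = sqrt(3)*asin(C1*exp(-4*sqrt(3)*z))/3


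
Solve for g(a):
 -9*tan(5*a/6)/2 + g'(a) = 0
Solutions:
 g(a) = C1 - 27*log(cos(5*a/6))/5


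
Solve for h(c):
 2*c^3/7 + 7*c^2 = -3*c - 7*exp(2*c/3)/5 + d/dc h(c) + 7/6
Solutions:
 h(c) = C1 + c^4/14 + 7*c^3/3 + 3*c^2/2 - 7*c/6 + 21*exp(2*c/3)/10


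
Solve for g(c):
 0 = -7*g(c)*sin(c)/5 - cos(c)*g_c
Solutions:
 g(c) = C1*cos(c)^(7/5)


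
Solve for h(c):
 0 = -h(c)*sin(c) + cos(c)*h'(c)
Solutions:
 h(c) = C1/cos(c)


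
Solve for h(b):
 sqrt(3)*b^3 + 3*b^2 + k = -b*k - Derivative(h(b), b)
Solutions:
 h(b) = C1 - sqrt(3)*b^4/4 - b^3 - b^2*k/2 - b*k


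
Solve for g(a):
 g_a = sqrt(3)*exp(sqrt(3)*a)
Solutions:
 g(a) = C1 + exp(sqrt(3)*a)


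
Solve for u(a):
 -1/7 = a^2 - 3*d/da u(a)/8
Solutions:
 u(a) = C1 + 8*a^3/9 + 8*a/21


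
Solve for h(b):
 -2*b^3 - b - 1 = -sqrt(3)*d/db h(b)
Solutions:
 h(b) = C1 + sqrt(3)*b^4/6 + sqrt(3)*b^2/6 + sqrt(3)*b/3


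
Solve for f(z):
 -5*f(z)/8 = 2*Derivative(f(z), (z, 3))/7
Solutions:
 f(z) = C3*exp(-2^(2/3)*35^(1/3)*z/4) + (C1*sin(2^(2/3)*sqrt(3)*35^(1/3)*z/8) + C2*cos(2^(2/3)*sqrt(3)*35^(1/3)*z/8))*exp(2^(2/3)*35^(1/3)*z/8)


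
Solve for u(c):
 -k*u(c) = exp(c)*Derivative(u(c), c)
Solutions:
 u(c) = C1*exp(k*exp(-c))


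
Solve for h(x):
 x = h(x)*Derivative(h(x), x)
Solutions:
 h(x) = -sqrt(C1 + x^2)
 h(x) = sqrt(C1 + x^2)


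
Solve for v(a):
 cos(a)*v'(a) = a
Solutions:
 v(a) = C1 + Integral(a/cos(a), a)


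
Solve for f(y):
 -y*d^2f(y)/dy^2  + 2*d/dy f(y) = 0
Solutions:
 f(y) = C1 + C2*y^3


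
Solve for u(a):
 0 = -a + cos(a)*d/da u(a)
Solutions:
 u(a) = C1 + Integral(a/cos(a), a)


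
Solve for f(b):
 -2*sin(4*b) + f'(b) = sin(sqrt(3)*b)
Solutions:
 f(b) = C1 - cos(4*b)/2 - sqrt(3)*cos(sqrt(3)*b)/3


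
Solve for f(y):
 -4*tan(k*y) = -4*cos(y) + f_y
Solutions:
 f(y) = C1 - 4*Piecewise((-log(cos(k*y))/k, Ne(k, 0)), (0, True)) + 4*sin(y)


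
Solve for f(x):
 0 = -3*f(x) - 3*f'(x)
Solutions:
 f(x) = C1*exp(-x)


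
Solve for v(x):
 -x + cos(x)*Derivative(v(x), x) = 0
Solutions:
 v(x) = C1 + Integral(x/cos(x), x)


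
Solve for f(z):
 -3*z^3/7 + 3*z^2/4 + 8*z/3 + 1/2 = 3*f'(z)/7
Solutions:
 f(z) = C1 - z^4/4 + 7*z^3/12 + 28*z^2/9 + 7*z/6


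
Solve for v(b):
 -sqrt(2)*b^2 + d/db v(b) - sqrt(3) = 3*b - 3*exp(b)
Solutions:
 v(b) = C1 + sqrt(2)*b^3/3 + 3*b^2/2 + sqrt(3)*b - 3*exp(b)


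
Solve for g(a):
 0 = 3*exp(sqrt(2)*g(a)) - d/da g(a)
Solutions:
 g(a) = sqrt(2)*(2*log(-1/(C1 + 3*a)) - log(2))/4


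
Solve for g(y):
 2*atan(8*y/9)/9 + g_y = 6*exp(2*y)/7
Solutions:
 g(y) = C1 - 2*y*atan(8*y/9)/9 + 3*exp(2*y)/7 + log(64*y^2 + 81)/8


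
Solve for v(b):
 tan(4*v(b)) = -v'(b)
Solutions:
 v(b) = -asin(C1*exp(-4*b))/4 + pi/4
 v(b) = asin(C1*exp(-4*b))/4


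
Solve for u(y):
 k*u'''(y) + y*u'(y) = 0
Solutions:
 u(y) = C1 + Integral(C2*airyai(y*(-1/k)^(1/3)) + C3*airybi(y*(-1/k)^(1/3)), y)


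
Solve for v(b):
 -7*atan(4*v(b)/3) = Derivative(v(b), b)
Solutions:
 Integral(1/atan(4*_y/3), (_y, v(b))) = C1 - 7*b


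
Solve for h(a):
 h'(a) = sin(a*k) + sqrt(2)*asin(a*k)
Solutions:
 h(a) = C1 + Piecewise((-cos(a*k)/k, Ne(k, 0)), (0, True)) + sqrt(2)*Piecewise((a*asin(a*k) + sqrt(-a^2*k^2 + 1)/k, Ne(k, 0)), (0, True))


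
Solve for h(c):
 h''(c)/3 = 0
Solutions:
 h(c) = C1 + C2*c


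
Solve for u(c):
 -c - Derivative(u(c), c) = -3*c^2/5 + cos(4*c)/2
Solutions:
 u(c) = C1 + c^3/5 - c^2/2 - sin(4*c)/8


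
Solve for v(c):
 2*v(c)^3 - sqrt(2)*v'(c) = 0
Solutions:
 v(c) = -sqrt(2)*sqrt(-1/(C1 + sqrt(2)*c))/2
 v(c) = sqrt(2)*sqrt(-1/(C1 + sqrt(2)*c))/2


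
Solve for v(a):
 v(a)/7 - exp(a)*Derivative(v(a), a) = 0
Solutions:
 v(a) = C1*exp(-exp(-a)/7)


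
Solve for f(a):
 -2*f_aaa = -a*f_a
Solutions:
 f(a) = C1 + Integral(C2*airyai(2^(2/3)*a/2) + C3*airybi(2^(2/3)*a/2), a)


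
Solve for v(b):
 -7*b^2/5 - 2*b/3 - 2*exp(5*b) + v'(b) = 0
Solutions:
 v(b) = C1 + 7*b^3/15 + b^2/3 + 2*exp(5*b)/5


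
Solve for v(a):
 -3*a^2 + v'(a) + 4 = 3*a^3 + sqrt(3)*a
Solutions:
 v(a) = C1 + 3*a^4/4 + a^3 + sqrt(3)*a^2/2 - 4*a


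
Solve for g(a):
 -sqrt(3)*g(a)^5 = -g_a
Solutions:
 g(a) = -(-1/(C1 + 4*sqrt(3)*a))^(1/4)
 g(a) = (-1/(C1 + 4*sqrt(3)*a))^(1/4)
 g(a) = -I*(-1/(C1 + 4*sqrt(3)*a))^(1/4)
 g(a) = I*(-1/(C1 + 4*sqrt(3)*a))^(1/4)


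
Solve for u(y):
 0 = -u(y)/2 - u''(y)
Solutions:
 u(y) = C1*sin(sqrt(2)*y/2) + C2*cos(sqrt(2)*y/2)


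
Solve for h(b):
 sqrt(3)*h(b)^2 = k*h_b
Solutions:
 h(b) = -k/(C1*k + sqrt(3)*b)


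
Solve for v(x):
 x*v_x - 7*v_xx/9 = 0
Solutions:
 v(x) = C1 + C2*erfi(3*sqrt(14)*x/14)


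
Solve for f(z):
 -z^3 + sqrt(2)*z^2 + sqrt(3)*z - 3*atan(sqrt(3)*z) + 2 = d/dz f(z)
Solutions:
 f(z) = C1 - z^4/4 + sqrt(2)*z^3/3 + sqrt(3)*z^2/2 - 3*z*atan(sqrt(3)*z) + 2*z + sqrt(3)*log(3*z^2 + 1)/2


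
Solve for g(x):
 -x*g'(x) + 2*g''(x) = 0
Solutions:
 g(x) = C1 + C2*erfi(x/2)


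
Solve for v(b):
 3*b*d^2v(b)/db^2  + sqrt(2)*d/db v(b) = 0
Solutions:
 v(b) = C1 + C2*b^(1 - sqrt(2)/3)


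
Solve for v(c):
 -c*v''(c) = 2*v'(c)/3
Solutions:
 v(c) = C1 + C2*c^(1/3)


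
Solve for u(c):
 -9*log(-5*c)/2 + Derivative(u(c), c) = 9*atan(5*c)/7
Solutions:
 u(c) = C1 + 9*c*log(-c)/2 + 9*c*atan(5*c)/7 - 9*c/2 + 9*c*log(5)/2 - 9*log(25*c^2 + 1)/70


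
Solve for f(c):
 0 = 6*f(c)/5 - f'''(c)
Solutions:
 f(c) = C3*exp(5^(2/3)*6^(1/3)*c/5) + (C1*sin(2^(1/3)*3^(5/6)*5^(2/3)*c/10) + C2*cos(2^(1/3)*3^(5/6)*5^(2/3)*c/10))*exp(-5^(2/3)*6^(1/3)*c/10)


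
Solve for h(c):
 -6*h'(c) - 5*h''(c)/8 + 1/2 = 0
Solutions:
 h(c) = C1 + C2*exp(-48*c/5) + c/12


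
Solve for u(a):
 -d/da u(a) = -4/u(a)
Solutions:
 u(a) = -sqrt(C1 + 8*a)
 u(a) = sqrt(C1 + 8*a)


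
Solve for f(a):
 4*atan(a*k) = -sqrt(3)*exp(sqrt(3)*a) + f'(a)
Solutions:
 f(a) = C1 + 4*Piecewise((a*atan(a*k) - log(a^2*k^2 + 1)/(2*k), Ne(k, 0)), (0, True)) + exp(sqrt(3)*a)


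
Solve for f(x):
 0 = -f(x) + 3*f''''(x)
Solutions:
 f(x) = C1*exp(-3^(3/4)*x/3) + C2*exp(3^(3/4)*x/3) + C3*sin(3^(3/4)*x/3) + C4*cos(3^(3/4)*x/3)


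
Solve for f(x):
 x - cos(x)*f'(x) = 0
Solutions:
 f(x) = C1 + Integral(x/cos(x), x)


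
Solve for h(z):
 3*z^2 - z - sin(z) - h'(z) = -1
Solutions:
 h(z) = C1 + z^3 - z^2/2 + z + cos(z)


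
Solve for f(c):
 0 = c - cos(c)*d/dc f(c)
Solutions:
 f(c) = C1 + Integral(c/cos(c), c)


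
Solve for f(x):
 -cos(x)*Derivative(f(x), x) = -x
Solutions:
 f(x) = C1 + Integral(x/cos(x), x)


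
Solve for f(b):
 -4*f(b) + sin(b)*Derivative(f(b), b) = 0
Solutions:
 f(b) = C1*(cos(b)^2 - 2*cos(b) + 1)/(cos(b)^2 + 2*cos(b) + 1)


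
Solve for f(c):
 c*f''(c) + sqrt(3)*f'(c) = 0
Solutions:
 f(c) = C1 + C2*c^(1 - sqrt(3))


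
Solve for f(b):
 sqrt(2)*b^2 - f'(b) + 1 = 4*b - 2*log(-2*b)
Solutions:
 f(b) = C1 + sqrt(2)*b^3/3 - 2*b^2 + 2*b*log(-b) + b*(-1 + 2*log(2))


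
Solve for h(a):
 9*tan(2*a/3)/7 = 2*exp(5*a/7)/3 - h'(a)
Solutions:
 h(a) = C1 + 14*exp(5*a/7)/15 + 27*log(cos(2*a/3))/14


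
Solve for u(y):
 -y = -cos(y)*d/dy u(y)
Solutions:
 u(y) = C1 + Integral(y/cos(y), y)


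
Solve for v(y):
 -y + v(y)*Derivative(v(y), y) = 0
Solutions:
 v(y) = -sqrt(C1 + y^2)
 v(y) = sqrt(C1 + y^2)


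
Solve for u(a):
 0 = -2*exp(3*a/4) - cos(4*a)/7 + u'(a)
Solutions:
 u(a) = C1 + 8*exp(3*a/4)/3 + sin(4*a)/28


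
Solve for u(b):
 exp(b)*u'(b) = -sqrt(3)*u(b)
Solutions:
 u(b) = C1*exp(sqrt(3)*exp(-b))


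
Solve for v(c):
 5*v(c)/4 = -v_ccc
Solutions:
 v(c) = C3*exp(-10^(1/3)*c/2) + (C1*sin(10^(1/3)*sqrt(3)*c/4) + C2*cos(10^(1/3)*sqrt(3)*c/4))*exp(10^(1/3)*c/4)


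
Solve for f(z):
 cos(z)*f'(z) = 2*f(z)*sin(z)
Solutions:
 f(z) = C1/cos(z)^2


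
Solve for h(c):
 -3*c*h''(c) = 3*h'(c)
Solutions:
 h(c) = C1 + C2*log(c)


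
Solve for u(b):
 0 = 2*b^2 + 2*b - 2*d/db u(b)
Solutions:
 u(b) = C1 + b^3/3 + b^2/2


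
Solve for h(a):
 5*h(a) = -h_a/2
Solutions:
 h(a) = C1*exp(-10*a)


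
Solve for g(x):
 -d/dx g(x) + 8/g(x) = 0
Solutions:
 g(x) = -sqrt(C1 + 16*x)
 g(x) = sqrt(C1 + 16*x)


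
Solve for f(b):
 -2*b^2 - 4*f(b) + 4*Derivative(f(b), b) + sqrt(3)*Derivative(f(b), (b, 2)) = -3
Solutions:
 f(b) = C1*exp(2*sqrt(3)*b*(-1 + sqrt(1 + sqrt(3)))/3) + C2*exp(-2*sqrt(3)*b*(1 + sqrt(1 + sqrt(3)))/3) - b^2/2 - b - sqrt(3)/4 - 1/4


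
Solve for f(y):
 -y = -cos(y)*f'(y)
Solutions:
 f(y) = C1 + Integral(y/cos(y), y)


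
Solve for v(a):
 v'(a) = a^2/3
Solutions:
 v(a) = C1 + a^3/9


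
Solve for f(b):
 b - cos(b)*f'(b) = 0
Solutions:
 f(b) = C1 + Integral(b/cos(b), b)


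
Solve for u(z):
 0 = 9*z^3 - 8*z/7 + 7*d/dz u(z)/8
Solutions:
 u(z) = C1 - 18*z^4/7 + 32*z^2/49


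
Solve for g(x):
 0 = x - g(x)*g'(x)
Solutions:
 g(x) = -sqrt(C1 + x^2)
 g(x) = sqrt(C1 + x^2)


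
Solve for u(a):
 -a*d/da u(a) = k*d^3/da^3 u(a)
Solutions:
 u(a) = C1 + Integral(C2*airyai(a*(-1/k)^(1/3)) + C3*airybi(a*(-1/k)^(1/3)), a)


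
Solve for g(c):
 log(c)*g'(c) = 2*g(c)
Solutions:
 g(c) = C1*exp(2*li(c))


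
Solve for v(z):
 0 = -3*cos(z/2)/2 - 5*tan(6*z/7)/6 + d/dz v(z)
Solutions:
 v(z) = C1 - 35*log(cos(6*z/7))/36 + 3*sin(z/2)


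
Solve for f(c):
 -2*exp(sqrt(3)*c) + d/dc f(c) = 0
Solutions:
 f(c) = C1 + 2*sqrt(3)*exp(sqrt(3)*c)/3


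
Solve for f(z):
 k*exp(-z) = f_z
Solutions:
 f(z) = C1 - k*exp(-z)


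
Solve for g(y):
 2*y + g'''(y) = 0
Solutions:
 g(y) = C1 + C2*y + C3*y^2 - y^4/12


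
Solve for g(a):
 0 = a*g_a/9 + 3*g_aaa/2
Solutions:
 g(a) = C1 + Integral(C2*airyai(-2^(1/3)*a/3) + C3*airybi(-2^(1/3)*a/3), a)


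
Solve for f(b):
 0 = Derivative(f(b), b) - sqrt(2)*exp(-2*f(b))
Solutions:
 f(b) = log(-sqrt(C1 + 2*sqrt(2)*b))
 f(b) = log(C1 + 2*sqrt(2)*b)/2


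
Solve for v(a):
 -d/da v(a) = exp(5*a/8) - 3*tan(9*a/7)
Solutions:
 v(a) = C1 - 8*exp(5*a/8)/5 - 7*log(cos(9*a/7))/3


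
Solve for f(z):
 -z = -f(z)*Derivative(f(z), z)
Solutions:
 f(z) = -sqrt(C1 + z^2)
 f(z) = sqrt(C1 + z^2)


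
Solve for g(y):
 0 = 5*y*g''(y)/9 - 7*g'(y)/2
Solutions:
 g(y) = C1 + C2*y^(73/10)


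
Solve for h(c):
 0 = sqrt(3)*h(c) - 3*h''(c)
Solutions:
 h(c) = C1*exp(-3^(3/4)*c/3) + C2*exp(3^(3/4)*c/3)


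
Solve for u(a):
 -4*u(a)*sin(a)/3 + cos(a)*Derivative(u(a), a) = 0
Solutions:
 u(a) = C1/cos(a)^(4/3)


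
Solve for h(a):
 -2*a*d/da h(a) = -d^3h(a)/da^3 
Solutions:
 h(a) = C1 + Integral(C2*airyai(2^(1/3)*a) + C3*airybi(2^(1/3)*a), a)


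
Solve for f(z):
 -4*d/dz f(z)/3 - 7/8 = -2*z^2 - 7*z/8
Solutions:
 f(z) = C1 + z^3/2 + 21*z^2/64 - 21*z/32


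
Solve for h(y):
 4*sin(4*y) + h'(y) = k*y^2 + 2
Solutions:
 h(y) = C1 + k*y^3/3 + 2*y + cos(4*y)


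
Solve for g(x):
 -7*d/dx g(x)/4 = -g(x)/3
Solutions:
 g(x) = C1*exp(4*x/21)


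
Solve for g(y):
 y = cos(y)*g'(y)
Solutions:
 g(y) = C1 + Integral(y/cos(y), y)


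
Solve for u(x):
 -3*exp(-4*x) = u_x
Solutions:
 u(x) = C1 + 3*exp(-4*x)/4


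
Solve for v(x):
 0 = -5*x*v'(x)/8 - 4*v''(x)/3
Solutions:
 v(x) = C1 + C2*erf(sqrt(15)*x/8)


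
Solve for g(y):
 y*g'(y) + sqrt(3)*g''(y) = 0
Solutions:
 g(y) = C1 + C2*erf(sqrt(2)*3^(3/4)*y/6)


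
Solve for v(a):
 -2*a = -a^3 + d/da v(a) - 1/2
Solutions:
 v(a) = C1 + a^4/4 - a^2 + a/2


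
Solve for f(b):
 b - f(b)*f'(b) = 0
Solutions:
 f(b) = -sqrt(C1 + b^2)
 f(b) = sqrt(C1 + b^2)


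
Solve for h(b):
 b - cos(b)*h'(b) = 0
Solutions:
 h(b) = C1 + Integral(b/cos(b), b)


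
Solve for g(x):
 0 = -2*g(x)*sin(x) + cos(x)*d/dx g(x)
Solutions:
 g(x) = C1/cos(x)^2


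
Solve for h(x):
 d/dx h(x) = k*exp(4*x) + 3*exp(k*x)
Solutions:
 h(x) = C1 + k*exp(4*x)/4 + 3*exp(k*x)/k


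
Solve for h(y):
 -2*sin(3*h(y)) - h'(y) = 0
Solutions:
 h(y) = -acos((-C1 - exp(12*y))/(C1 - exp(12*y)))/3 + 2*pi/3
 h(y) = acos((-C1 - exp(12*y))/(C1 - exp(12*y)))/3


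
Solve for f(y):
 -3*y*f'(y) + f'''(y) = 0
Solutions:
 f(y) = C1 + Integral(C2*airyai(3^(1/3)*y) + C3*airybi(3^(1/3)*y), y)


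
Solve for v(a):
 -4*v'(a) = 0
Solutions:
 v(a) = C1


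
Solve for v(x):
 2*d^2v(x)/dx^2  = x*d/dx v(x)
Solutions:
 v(x) = C1 + C2*erfi(x/2)


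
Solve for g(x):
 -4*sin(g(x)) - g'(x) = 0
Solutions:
 g(x) = -acos((-C1 - exp(8*x))/(C1 - exp(8*x))) + 2*pi
 g(x) = acos((-C1 - exp(8*x))/(C1 - exp(8*x)))


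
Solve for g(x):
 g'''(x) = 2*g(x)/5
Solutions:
 g(x) = C3*exp(2^(1/3)*5^(2/3)*x/5) + (C1*sin(2^(1/3)*sqrt(3)*5^(2/3)*x/10) + C2*cos(2^(1/3)*sqrt(3)*5^(2/3)*x/10))*exp(-2^(1/3)*5^(2/3)*x/10)


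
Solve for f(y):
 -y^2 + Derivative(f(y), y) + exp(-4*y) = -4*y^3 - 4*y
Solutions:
 f(y) = C1 - y^4 + y^3/3 - 2*y^2 + exp(-4*y)/4


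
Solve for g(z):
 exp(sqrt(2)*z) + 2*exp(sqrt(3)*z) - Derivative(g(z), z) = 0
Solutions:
 g(z) = C1 + sqrt(2)*exp(sqrt(2)*z)/2 + 2*sqrt(3)*exp(sqrt(3)*z)/3


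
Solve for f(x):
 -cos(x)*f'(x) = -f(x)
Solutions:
 f(x) = C1*sqrt(sin(x) + 1)/sqrt(sin(x) - 1)


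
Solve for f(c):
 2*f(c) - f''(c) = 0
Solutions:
 f(c) = C1*exp(-sqrt(2)*c) + C2*exp(sqrt(2)*c)


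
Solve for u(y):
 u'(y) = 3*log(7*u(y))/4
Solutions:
 -4*Integral(1/(log(_y) + log(7)), (_y, u(y)))/3 = C1 - y


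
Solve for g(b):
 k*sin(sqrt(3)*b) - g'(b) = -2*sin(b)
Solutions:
 g(b) = C1 - sqrt(3)*k*cos(sqrt(3)*b)/3 - 2*cos(b)


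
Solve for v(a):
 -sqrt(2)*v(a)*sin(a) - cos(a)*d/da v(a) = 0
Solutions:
 v(a) = C1*cos(a)^(sqrt(2))


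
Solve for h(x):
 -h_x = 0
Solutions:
 h(x) = C1


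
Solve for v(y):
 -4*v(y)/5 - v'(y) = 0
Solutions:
 v(y) = C1*exp(-4*y/5)


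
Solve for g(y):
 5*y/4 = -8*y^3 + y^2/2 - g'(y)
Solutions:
 g(y) = C1 - 2*y^4 + y^3/6 - 5*y^2/8


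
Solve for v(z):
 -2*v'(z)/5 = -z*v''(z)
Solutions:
 v(z) = C1 + C2*z^(7/5)


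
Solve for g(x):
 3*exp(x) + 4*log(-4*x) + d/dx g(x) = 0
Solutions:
 g(x) = C1 - 4*x*log(-x) + 4*x*(1 - 2*log(2)) - 3*exp(x)


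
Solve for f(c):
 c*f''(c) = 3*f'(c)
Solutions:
 f(c) = C1 + C2*c^4


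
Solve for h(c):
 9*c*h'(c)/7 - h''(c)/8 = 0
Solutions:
 h(c) = C1 + C2*erfi(6*sqrt(7)*c/7)


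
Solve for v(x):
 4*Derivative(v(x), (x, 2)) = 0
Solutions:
 v(x) = C1 + C2*x


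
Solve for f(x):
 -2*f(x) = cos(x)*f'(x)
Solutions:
 f(x) = C1*(sin(x) - 1)/(sin(x) + 1)


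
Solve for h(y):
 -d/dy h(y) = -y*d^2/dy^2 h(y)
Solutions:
 h(y) = C1 + C2*y^2


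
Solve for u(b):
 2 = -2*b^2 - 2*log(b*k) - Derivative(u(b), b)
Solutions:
 u(b) = C1 - 2*b^3/3 - 2*b*log(b*k)


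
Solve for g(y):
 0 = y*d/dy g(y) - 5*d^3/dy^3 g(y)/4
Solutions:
 g(y) = C1 + Integral(C2*airyai(10^(2/3)*y/5) + C3*airybi(10^(2/3)*y/5), y)


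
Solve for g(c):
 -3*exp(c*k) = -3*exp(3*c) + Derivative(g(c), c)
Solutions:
 g(c) = C1 + exp(3*c) - 3*exp(c*k)/k


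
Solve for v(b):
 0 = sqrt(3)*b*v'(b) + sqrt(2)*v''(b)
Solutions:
 v(b) = C1 + C2*erf(6^(1/4)*b/2)


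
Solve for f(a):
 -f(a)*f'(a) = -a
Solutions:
 f(a) = -sqrt(C1 + a^2)
 f(a) = sqrt(C1 + a^2)


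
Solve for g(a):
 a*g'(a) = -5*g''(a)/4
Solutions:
 g(a) = C1 + C2*erf(sqrt(10)*a/5)


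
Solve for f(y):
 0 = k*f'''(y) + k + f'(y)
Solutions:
 f(y) = C1 + C2*exp(-y*sqrt(-1/k)) + C3*exp(y*sqrt(-1/k)) - k*y


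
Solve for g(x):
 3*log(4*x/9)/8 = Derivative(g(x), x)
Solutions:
 g(x) = C1 + 3*x*log(x)/8 - 3*x*log(3)/4 - 3*x/8 + 3*x*log(2)/4


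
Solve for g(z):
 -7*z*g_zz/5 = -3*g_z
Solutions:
 g(z) = C1 + C2*z^(22/7)


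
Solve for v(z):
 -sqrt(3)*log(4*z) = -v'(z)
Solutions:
 v(z) = C1 + sqrt(3)*z*log(z) - sqrt(3)*z + 2*sqrt(3)*z*log(2)


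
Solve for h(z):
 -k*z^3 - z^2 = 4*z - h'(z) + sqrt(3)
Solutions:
 h(z) = C1 + k*z^4/4 + z^3/3 + 2*z^2 + sqrt(3)*z


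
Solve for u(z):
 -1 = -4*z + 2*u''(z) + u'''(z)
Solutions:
 u(z) = C1 + C2*z + C3*exp(-2*z) + z^3/3 - 3*z^2/4


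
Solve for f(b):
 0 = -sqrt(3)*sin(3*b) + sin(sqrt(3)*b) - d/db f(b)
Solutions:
 f(b) = C1 + sqrt(3)*cos(3*b)/3 - sqrt(3)*cos(sqrt(3)*b)/3


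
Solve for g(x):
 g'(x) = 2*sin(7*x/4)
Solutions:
 g(x) = C1 - 8*cos(7*x/4)/7


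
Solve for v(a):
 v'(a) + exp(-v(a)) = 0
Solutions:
 v(a) = log(C1 - a)


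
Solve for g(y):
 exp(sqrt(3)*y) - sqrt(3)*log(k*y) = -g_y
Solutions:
 g(y) = C1 + sqrt(3)*y*log(k*y) - sqrt(3)*y - sqrt(3)*exp(sqrt(3)*y)/3


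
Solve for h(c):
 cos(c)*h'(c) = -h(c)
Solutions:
 h(c) = C1*sqrt(sin(c) - 1)/sqrt(sin(c) + 1)


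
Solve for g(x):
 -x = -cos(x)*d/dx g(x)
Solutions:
 g(x) = C1 + Integral(x/cos(x), x)


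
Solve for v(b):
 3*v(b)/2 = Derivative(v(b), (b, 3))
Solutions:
 v(b) = C3*exp(2^(2/3)*3^(1/3)*b/2) + (C1*sin(2^(2/3)*3^(5/6)*b/4) + C2*cos(2^(2/3)*3^(5/6)*b/4))*exp(-2^(2/3)*3^(1/3)*b/4)


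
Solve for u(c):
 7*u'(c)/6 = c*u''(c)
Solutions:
 u(c) = C1 + C2*c^(13/6)


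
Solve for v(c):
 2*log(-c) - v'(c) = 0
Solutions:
 v(c) = C1 + 2*c*log(-c) - 2*c


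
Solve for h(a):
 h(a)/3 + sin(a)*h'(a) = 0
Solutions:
 h(a) = C1*(cos(a) + 1)^(1/6)/(cos(a) - 1)^(1/6)


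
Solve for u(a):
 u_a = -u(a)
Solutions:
 u(a) = C1*exp(-a)


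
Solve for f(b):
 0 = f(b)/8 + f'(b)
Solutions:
 f(b) = C1*exp(-b/8)


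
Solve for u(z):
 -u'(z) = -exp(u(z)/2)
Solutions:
 u(z) = 2*log(-1/(C1 + z)) + 2*log(2)


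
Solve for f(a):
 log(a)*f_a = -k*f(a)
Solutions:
 f(a) = C1*exp(-k*li(a))


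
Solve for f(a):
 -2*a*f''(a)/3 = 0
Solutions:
 f(a) = C1 + C2*a


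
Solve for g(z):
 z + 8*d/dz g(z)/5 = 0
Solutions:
 g(z) = C1 - 5*z^2/16


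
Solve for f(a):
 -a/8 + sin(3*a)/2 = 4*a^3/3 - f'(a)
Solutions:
 f(a) = C1 + a^4/3 + a^2/16 + cos(3*a)/6


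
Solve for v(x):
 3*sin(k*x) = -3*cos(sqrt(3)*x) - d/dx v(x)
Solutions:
 v(x) = C1 - sqrt(3)*sin(sqrt(3)*x) + 3*cos(k*x)/k


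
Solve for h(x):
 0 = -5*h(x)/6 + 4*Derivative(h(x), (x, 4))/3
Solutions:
 h(x) = C1*exp(-10^(1/4)*x/2) + C2*exp(10^(1/4)*x/2) + C3*sin(10^(1/4)*x/2) + C4*cos(10^(1/4)*x/2)


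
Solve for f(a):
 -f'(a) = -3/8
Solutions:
 f(a) = C1 + 3*a/8


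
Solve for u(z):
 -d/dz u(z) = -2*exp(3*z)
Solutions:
 u(z) = C1 + 2*exp(3*z)/3


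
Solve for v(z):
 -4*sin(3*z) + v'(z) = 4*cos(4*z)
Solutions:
 v(z) = C1 + sin(4*z) - 4*cos(3*z)/3


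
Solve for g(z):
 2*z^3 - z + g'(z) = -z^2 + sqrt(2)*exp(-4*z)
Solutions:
 g(z) = C1 - z^4/2 - z^3/3 + z^2/2 - sqrt(2)*exp(-4*z)/4


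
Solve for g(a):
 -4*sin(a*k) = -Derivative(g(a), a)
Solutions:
 g(a) = C1 - 4*cos(a*k)/k


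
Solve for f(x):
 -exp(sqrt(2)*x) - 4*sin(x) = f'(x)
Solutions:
 f(x) = C1 - sqrt(2)*exp(sqrt(2)*x)/2 + 4*cos(x)


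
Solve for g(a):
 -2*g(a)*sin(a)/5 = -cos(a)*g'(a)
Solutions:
 g(a) = C1/cos(a)^(2/5)


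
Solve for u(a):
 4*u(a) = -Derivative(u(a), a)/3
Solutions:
 u(a) = C1*exp(-12*a)


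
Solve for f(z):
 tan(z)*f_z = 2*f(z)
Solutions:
 f(z) = C1*sin(z)^2


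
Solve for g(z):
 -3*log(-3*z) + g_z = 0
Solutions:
 g(z) = C1 + 3*z*log(-z) + 3*z*(-1 + log(3))


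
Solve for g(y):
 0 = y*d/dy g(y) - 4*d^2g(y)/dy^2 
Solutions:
 g(y) = C1 + C2*erfi(sqrt(2)*y/4)


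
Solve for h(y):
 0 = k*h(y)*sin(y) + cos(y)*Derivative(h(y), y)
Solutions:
 h(y) = C1*exp(k*log(cos(y)))


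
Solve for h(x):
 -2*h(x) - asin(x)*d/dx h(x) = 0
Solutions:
 h(x) = C1*exp(-2*Integral(1/asin(x), x))


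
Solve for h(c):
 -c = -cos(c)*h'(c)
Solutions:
 h(c) = C1 + Integral(c/cos(c), c)


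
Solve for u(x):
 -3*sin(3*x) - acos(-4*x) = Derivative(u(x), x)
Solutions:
 u(x) = C1 - x*acos(-4*x) - sqrt(1 - 16*x^2)/4 + cos(3*x)


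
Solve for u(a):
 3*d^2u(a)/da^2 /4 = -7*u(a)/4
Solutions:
 u(a) = C1*sin(sqrt(21)*a/3) + C2*cos(sqrt(21)*a/3)


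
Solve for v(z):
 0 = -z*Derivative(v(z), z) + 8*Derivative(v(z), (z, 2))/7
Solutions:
 v(z) = C1 + C2*erfi(sqrt(7)*z/4)


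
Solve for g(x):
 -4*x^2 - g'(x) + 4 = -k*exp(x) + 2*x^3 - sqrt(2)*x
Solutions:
 g(x) = C1 + k*exp(x) - x^4/2 - 4*x^3/3 + sqrt(2)*x^2/2 + 4*x


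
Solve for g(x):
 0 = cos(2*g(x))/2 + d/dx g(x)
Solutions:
 g(x) = -asin((C1 + exp(2*x))/(C1 - exp(2*x)))/2 + pi/2
 g(x) = asin((C1 + exp(2*x))/(C1 - exp(2*x)))/2


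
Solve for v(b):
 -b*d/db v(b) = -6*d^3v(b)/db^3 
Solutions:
 v(b) = C1 + Integral(C2*airyai(6^(2/3)*b/6) + C3*airybi(6^(2/3)*b/6), b)


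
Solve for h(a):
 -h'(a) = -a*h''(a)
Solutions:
 h(a) = C1 + C2*a^2


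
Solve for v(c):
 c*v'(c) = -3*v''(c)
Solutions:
 v(c) = C1 + C2*erf(sqrt(6)*c/6)


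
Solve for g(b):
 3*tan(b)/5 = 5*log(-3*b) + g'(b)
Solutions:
 g(b) = C1 - 5*b*log(-b) - 5*b*log(3) + 5*b - 3*log(cos(b))/5


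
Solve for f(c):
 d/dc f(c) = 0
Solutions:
 f(c) = C1


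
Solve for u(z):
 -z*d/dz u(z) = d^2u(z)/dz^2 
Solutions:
 u(z) = C1 + C2*erf(sqrt(2)*z/2)


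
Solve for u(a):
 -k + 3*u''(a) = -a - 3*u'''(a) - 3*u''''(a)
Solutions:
 u(a) = C1 + C2*a - a^3/18 + a^2*(k + 1)/6 + (C3*sin(sqrt(3)*a/2) + C4*cos(sqrt(3)*a/2))*exp(-a/2)


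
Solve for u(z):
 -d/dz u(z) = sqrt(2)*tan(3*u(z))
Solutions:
 u(z) = -asin(C1*exp(-3*sqrt(2)*z))/3 + pi/3
 u(z) = asin(C1*exp(-3*sqrt(2)*z))/3


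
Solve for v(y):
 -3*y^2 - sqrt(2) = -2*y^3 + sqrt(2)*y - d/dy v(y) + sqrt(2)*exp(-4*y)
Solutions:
 v(y) = C1 - y^4/2 + y^3 + sqrt(2)*y^2/2 + sqrt(2)*y - sqrt(2)*exp(-4*y)/4


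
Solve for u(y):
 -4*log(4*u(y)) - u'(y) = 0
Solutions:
 Integral(1/(log(_y) + 2*log(2)), (_y, u(y)))/4 = C1 - y


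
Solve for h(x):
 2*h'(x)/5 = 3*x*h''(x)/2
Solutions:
 h(x) = C1 + C2*x^(19/15)


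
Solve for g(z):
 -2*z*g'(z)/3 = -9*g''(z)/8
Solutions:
 g(z) = C1 + C2*erfi(2*sqrt(6)*z/9)


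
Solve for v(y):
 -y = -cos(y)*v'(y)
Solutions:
 v(y) = C1 + Integral(y/cos(y), y)
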